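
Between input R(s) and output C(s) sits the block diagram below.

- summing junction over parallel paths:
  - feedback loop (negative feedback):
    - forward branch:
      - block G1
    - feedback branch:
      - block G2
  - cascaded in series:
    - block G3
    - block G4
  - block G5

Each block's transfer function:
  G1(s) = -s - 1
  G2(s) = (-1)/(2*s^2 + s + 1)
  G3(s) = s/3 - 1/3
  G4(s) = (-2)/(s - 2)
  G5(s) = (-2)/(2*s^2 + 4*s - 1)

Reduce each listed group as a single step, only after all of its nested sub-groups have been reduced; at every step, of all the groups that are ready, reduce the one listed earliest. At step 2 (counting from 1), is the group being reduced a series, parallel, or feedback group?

Step 1 - reduce the feedback loop with forward G1 and return G2
Step 2 - combine G3, G4 in series
Step 3 - combine [G1/(1+G1*G2)], (G3*G4), G5 in parallel
Step 2 collapses a series group.

Answer: series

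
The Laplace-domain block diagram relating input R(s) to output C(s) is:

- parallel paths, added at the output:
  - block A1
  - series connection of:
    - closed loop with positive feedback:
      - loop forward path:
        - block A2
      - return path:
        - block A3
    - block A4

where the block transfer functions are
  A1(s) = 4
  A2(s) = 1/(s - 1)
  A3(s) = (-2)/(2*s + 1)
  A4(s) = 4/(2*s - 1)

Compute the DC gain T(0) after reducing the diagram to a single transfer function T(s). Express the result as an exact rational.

Step 1: apply the feedback formula to A2, A3 gives (2*s + 1)/(2*s^2 - s + 1)
Step 2: cascade [A2/(1-A2*A3)], A4 gives (8*s + 4)/(4*s^3 - 4*s^2 + 3*s - 1)
Step 3: parallel reduction of A1, ([A2/(1-A2*A3)]*A4) gives (16*s^3 - 16*s^2 + 20*s)/(4*s^3 - 4*s^2 + 3*s - 1)
DC gain: substitute s = 0 into T(s) from step 3: T(0) = 0/(-1) = 0.

Therefore the answer is 0.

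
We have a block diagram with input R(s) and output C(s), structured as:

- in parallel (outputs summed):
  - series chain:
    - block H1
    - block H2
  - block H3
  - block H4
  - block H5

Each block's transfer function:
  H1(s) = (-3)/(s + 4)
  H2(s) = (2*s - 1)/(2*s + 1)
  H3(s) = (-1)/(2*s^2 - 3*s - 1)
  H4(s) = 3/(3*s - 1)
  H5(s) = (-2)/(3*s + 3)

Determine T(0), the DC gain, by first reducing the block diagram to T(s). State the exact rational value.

(1) series reduction of H1, H2 = (3 - 6*s)/(2*s^2 + 9*s + 4)
(2) parallel reduction of (H1*H2), H3, H4, H5 = (-96*s^5 + 206*s^4 + 129*s^3 - 495*s^2 - 249*s - 23)/(36*s^6 + 132*s^5 - 129*s^4 - 351*s^3 - 99*s^2 + 39*s + 12)
DC gain: substitute s = 0 into T(s) from step 2: T(0) = -23/12.

Hence the answer: -23/12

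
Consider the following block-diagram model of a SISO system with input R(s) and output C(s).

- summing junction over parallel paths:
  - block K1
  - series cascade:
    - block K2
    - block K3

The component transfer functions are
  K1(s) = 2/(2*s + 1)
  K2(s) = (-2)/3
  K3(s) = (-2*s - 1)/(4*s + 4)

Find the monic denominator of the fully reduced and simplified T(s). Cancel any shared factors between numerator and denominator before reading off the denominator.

Reducing step by step:

(1) combine K2, K3 in series, giving (2*s + 1)/(6*s + 6)
(2) reduce the parallel group K1, (K2*K3), giving (4*s^2 + 16*s + 13)/(12*s^2 + 18*s + 6)
No further cancellation is possible in the step-2 result, so that is T(s). Its denominator becomes monic after dividing by the leading coefficient 12.

Answer: s^2 + 3*s/2 + 1/2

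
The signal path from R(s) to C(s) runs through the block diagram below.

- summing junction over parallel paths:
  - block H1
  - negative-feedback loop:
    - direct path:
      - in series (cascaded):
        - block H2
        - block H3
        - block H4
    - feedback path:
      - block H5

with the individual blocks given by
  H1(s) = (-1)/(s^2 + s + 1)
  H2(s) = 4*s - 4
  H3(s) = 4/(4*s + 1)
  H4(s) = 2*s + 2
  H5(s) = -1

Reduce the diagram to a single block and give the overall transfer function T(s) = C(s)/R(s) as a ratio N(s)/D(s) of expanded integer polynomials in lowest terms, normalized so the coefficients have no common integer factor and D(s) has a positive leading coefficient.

Reducing step by step:

Step 1: reduce the series chain H2, H3, H4 gives (32*s^2 - 32)/(4*s + 1)
Step 2: apply the feedback formula to (H2*H3*H4), H5 gives (32 - 32*s^2)/(32*s^2 - 4*s - 33)
Step 3: sum the parallel branches H1, [(H2*H3*H4)/(1+(H2*H3*H4)*H5)]; the result is T(s) itself (integer coefficients, no common factor, positive leading denominator coefficient)

Answer: (-32*s^4 - 32*s^3 - 32*s^2 + 36*s + 65)/(32*s^4 + 28*s^3 - 5*s^2 - 37*s - 33)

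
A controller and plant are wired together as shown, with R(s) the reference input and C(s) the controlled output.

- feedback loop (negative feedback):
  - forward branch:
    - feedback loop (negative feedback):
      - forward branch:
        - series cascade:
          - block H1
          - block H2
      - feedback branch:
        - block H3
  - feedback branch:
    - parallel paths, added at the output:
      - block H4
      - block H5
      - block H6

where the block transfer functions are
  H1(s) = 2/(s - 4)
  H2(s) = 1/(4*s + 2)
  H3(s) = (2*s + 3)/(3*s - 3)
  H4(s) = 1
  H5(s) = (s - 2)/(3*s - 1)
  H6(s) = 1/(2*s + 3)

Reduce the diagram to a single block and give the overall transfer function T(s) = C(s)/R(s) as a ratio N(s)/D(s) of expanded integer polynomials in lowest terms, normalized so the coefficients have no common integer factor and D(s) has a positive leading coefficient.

Answer: (18*s^3 + 3*s^2 - 30*s + 9)/(36*s^5 - 120*s^4 - 117*s^3 + 251*s^2 + 15*s - 15)

Working:
Step 1: series reduction of H1, H2: 1/(2*s^2 - 7*s - 4)
Step 2: close the feedback loop around (H1*H2), H3: (3*s - 3)/(6*s^3 - 27*s^2 + 11*s + 15)
Step 3: reduce the parallel group H4, H5, H6: (8*s^2 + 9*s - 10)/(6*s^2 + 7*s - 3)
Step 4: collapse the loop ([(H1*H2)/(1+(H1*H2)*H3)] forward, (H4+H5+H6) return), giving the overall T(s)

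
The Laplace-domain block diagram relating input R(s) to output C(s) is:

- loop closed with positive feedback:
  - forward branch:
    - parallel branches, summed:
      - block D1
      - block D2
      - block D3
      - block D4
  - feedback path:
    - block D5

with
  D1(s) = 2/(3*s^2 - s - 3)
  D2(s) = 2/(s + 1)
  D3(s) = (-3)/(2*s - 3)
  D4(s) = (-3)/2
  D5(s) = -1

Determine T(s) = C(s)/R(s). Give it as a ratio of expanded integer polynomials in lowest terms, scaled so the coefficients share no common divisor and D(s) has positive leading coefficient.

(1) combine D1, D2, D3, D4 in parallel, giving (-18*s^4 + 21*s^3 - 6*s^2 - 10*s + 15)/(12*s^4 - 10*s^3 - 28*s^2 + 12*s + 18)
(2) apply the feedback formula to (D1+D2+D3+D4), D5: this yields T(s), and no further normalization is needed

Final answer: (18*s^4 - 21*s^3 + 6*s^2 + 10*s - 15)/(6*s^4 - 11*s^3 + 34*s^2 - 2*s - 33)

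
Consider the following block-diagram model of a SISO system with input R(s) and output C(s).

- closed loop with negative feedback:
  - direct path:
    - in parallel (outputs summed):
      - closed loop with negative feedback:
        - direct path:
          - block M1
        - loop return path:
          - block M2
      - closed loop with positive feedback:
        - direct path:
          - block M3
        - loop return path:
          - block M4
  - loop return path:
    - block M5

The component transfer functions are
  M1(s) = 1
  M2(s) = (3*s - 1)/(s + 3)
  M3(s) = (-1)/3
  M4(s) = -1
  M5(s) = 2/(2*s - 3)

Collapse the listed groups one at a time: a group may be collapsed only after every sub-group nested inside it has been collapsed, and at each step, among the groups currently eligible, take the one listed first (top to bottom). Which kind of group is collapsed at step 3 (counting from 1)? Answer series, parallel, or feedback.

Step 1: reduce the feedback loop with forward M1 and return M2
Step 2: close the feedback loop around M3, M4
Step 3: add [M1/(1+M1*M2)], [M3/(1-M3*M4)] (parallel)
Step 4: apply the feedback formula to ([M1/(1+M1*M2)]+[M3/(1-M3*M4)]), M5
Step 3 collapses a parallel group.

Answer: parallel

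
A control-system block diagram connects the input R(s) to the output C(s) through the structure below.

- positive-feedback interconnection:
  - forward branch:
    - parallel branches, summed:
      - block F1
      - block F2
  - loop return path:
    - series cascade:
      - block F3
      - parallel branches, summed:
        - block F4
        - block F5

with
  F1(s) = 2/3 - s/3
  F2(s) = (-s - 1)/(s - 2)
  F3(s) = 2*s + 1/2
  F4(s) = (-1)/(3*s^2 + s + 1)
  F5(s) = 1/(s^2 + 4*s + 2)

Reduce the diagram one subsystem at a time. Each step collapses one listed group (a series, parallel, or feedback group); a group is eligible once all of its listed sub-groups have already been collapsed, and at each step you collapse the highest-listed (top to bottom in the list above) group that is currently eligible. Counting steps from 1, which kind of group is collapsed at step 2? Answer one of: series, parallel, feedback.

Step 1: reduce the parallel group F1, F2
Step 2: sum the parallel branches F4, F5
Step 3: cascade F3, (F4+F5)
Step 4: reduce the feedback loop with forward (F1+F2) and return (F3*(F4+F5))
At step 2 the group reduced is parallel.

Therefore the answer is parallel.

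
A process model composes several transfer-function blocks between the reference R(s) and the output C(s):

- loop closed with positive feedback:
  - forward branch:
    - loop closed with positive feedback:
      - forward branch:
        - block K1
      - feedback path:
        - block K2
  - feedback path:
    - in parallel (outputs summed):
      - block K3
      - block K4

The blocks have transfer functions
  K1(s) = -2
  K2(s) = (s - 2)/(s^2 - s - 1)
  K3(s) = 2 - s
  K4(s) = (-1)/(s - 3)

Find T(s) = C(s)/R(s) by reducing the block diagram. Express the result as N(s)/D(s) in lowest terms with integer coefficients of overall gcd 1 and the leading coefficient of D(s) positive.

[1] close the feedback loop around K1, K2; result (-2*s^2 + 2*s + 2)/(s^2 + s - 5)
[2] add K3, K4 (parallel); result (-s^2 + 5*s - 7)/(s - 3)
[3] close the feedback loop around [K1/(1-K1*K2)], (K3+K4), which is the overall transfer function T(s) = C(s)/R(s) in lowest terms

Therefore the answer is (2*s^3 - 8*s^2 + 4*s + 6)/(2*s^4 - 13*s^3 + 24*s^2 + 4*s - 29).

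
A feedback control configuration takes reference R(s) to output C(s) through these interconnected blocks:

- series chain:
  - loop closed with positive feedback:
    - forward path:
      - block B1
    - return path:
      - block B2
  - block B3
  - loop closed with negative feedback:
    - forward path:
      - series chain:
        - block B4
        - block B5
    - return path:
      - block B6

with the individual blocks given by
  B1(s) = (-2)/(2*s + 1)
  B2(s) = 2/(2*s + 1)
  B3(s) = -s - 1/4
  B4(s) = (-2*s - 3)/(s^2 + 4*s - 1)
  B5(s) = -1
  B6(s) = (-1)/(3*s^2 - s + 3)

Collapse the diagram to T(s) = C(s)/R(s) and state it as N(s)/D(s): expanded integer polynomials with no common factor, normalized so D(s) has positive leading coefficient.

Step 1 - feedback reduction of B1, B2 = (-4*s - 2)/(4*s^2 + 4*s + 5)
Step 2 - series reduction of B4, B5 = (2*s + 3)/(s^2 + 4*s - 1)
Step 3 - reduce the feedback loop with forward (B4*B5) and return B6 = (6*s^3 + 7*s^2 + 3*s + 9)/(3*s^4 + 11*s^3 - 4*s^2 + 11*s - 6)
Step 4 - multiply [B1/(1-B1*B2)], B3, [(B4*B5)/(1+(B4*B5)*B6)] (series) - this is the overall T(s), already in the required normalized form

Therefore the answer is (48*s^5 + 92*s^4 + 72*s^3 + 97*s^2 + 57*s + 9)/(24*s^6 + 112*s^5 + 86*s^4 + 166*s^3 + 62*s - 60).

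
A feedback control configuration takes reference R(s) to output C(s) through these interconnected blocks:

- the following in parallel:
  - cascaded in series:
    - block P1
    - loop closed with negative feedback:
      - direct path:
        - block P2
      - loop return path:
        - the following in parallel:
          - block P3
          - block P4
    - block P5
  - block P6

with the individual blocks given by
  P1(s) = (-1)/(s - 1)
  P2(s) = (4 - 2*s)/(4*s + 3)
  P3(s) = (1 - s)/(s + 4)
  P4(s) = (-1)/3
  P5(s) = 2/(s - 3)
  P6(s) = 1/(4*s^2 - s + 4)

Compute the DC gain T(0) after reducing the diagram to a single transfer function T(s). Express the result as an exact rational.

Answer: -3/4

Working:
[1] parallel reduction of P3, P4: (-4*s - 1)/(3*s + 12)
[2] close the feedback loop around P2, (P3+P4): (-6*s^2 - 12*s + 48)/(20*s^2 + 43*s + 32)
[3] reduce the series chain P1, [P2/(1+P2*(P3+P4))], P5: (12*s^2 + 24*s - 96)/(20*s^4 - 37*s^3 - 80*s^2 + s + 96)
[4] reduce the parallel group (P1*[P2/(1+P2*(P3+P4))]*P5), P6: (68*s^4 + 47*s^3 - 440*s^2 + 193*s - 288)/(80*s^6 - 168*s^5 - 203*s^4 - 64*s^3 + 63*s^2 - 92*s + 384)
Step 4 gives the overall T(s). Then T(0) = -288/384 = -3/4.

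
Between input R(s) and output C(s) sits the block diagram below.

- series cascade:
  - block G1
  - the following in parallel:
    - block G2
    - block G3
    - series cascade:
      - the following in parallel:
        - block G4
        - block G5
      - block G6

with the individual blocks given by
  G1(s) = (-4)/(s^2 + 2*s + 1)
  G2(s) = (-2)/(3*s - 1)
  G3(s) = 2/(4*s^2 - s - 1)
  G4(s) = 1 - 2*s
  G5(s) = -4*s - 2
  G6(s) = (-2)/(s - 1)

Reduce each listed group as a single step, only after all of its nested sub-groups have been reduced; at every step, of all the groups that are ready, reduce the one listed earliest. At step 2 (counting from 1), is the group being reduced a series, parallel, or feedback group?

The answer is series.

Reasoning:
1. combine G4, G5 in parallel
2. reduce the series chain (G4+G5), G6
3. sum the parallel branches G2, G3, ((G4+G5)*G6)
4. cascade G1, (G2+G3+((G4+G5)*G6))
Step 2 collapses a series group.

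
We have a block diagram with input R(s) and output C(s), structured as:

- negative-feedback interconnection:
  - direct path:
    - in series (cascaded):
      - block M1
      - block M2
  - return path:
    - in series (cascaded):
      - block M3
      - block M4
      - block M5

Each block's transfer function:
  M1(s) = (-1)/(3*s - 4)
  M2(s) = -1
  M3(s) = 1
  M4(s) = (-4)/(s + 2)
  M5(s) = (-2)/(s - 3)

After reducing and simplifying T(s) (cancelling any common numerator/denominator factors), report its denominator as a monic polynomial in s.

[1] cascade M1, M2; result 1/(3*s - 4)
[2] series reduction of M3, M4, M5; result 8/(s^2 - s - 6)
[3] collapse the loop ((M1*M2) forward, (M3*M4*M5) return); result (s^2 - s - 6)/(3*s^3 - 7*s^2 - 14*s + 32)
The result of step 3 is T(s) in lowest terms. Its denominator has leading coefficient 3; dividing the denominator through by 3 makes it monic.

Therefore the answer is s^3 - 7*s^2/3 - 14*s/3 + 32/3.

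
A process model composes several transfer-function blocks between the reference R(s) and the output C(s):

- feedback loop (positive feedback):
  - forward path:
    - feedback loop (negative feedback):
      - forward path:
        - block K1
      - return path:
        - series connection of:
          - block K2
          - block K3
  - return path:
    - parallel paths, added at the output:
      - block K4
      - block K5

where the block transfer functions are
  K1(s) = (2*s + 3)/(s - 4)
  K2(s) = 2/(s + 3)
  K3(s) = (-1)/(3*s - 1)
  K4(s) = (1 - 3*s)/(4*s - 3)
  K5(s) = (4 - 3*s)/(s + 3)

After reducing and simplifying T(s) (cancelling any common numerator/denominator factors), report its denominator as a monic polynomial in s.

Answer: s^4 - 11*s^3/51 - 127*s^2/51 + 5*s/2 - 15/34

Working:
Step 1. reduce the series chain K2, K3, giving (-2)/(3*s^2 + 8*s - 3)
Step 2. reduce the feedback loop with forward K1 and return (K2*K3), giving (6*s^3 + 25*s^2 + 18*s - 9)/(3*s^3 - 4*s^2 - 39*s + 6)
Step 3. reduce the parallel group K4, K5, giving (-15*s^2 + 17*s - 9)/(4*s^2 + 9*s - 9)
Step 4. close the feedback loop around [K1/(1+K1*(K2*K3))], (K4+K5), giving (24*s^4 + 82*s^3 - 3*s^2 - 90*s + 27)/(102*s^4 - 22*s^3 - 254*s^2 + 255*s - 45)
The result of step 4 is T(s) in lowest terms. Its denominator has leading coefficient 102; dividing the denominator through by 102 makes it monic.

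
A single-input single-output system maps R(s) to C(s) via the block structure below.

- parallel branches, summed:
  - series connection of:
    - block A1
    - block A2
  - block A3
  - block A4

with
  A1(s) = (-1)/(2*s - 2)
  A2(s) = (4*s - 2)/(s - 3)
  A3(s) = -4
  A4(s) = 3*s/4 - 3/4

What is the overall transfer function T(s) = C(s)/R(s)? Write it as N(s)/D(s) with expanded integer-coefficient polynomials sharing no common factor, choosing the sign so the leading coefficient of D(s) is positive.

The answer is (3*s^3 - 31*s^2 + 77*s - 53)/(4*s^2 - 16*s + 12).

Reasoning:
1. reduce the series chain A1, A2 = (1 - 2*s)/(s^2 - 4*s + 3)
2. parallel reduction of (A1*A2), A3, A4 - this is the overall T(s), already in the required normalized form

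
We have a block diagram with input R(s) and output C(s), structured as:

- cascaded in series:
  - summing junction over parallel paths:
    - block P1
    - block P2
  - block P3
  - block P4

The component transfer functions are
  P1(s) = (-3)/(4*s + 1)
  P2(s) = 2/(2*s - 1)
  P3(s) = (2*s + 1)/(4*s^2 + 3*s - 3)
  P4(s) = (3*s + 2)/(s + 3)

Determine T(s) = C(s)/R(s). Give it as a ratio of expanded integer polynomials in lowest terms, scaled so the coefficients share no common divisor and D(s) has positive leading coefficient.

First reduce the diagram to T(s).

[1] combine P1, P2 in parallel, giving (2*s + 5)/(8*s^2 - 2*s - 1)
[2] reduce the series chain (P1+P2), P3, P4: this yields T(s), and no further normalization is needed

Answer: (12*s^3 + 44*s^2 + 39*s + 10)/(32*s^5 + 112*s^4 + 14*s^3 - 99*s^2 + 12*s + 9)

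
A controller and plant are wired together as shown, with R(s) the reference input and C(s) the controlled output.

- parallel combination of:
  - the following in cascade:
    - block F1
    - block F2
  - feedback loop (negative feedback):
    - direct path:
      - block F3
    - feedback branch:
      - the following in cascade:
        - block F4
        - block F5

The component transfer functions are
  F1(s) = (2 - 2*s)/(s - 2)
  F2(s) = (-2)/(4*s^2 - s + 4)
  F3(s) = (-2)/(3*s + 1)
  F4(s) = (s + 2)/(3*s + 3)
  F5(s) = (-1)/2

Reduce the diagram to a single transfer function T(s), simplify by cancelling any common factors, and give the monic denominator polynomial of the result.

Reducing step by step:

[1] series reduction of F1, F2; result (4*s - 4)/(4*s^3 - 9*s^2 + 6*s - 8)
[2] combine F4, F5 in series; result (-s - 2)/(6*s + 6)
[3] collapse the loop (F3 forward, (F4*F5) return); result (-6*s - 6)/(9*s^2 + 13*s + 5)
[4] parallel reduction of (F1*F2), [F3/(1+F3*(F4*F5))]; result (-24*s^4 + 66*s^3 + 34*s^2 - 20*s + 28)/(36*s^5 - 29*s^4 - 43*s^3 - 39*s^2 - 74*s - 40)
T(s) is the step-4 result (common factors already cancelled). Leading coefficient of the denominator: 36. Divide through by 36 for the monic polynomial.

Answer: s^5 - 29*s^4/36 - 43*s^3/36 - 13*s^2/12 - 37*s/18 - 10/9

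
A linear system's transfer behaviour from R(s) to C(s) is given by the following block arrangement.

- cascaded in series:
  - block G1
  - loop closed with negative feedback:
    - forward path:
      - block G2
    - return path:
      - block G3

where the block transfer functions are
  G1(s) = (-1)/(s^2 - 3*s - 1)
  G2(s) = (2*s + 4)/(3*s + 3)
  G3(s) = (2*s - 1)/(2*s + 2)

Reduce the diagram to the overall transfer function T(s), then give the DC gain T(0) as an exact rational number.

[1] close the feedback loop around G2, G3, giving (2*s^2 + 6*s + 4)/(5*s^2 + 9*s + 1)
[2] series reduction of G1, [G2/(1+G2*G3)], giving (-2*s^2 - 6*s - 4)/(5*s^4 - 6*s^3 - 31*s^2 - 12*s - 1)
That last expression is T(s); at s = 0 only the constant terms survive, so T(0) = -4/(-1) = 4.

Hence the answer: 4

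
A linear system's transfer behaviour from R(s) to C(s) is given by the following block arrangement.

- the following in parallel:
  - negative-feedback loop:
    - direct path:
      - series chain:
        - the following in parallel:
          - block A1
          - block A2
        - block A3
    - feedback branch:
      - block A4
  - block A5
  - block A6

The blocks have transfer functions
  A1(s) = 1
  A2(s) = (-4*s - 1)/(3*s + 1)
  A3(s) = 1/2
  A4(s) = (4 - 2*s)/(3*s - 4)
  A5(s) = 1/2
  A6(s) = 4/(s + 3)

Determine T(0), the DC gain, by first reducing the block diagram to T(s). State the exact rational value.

[1] sum the parallel branches A1, A2 -> (-s)/(3*s + 1)
[2] reduce the series chain (A1+A2), A3 -> (-s)/(6*s + 2)
[3] reduce the feedback loop with forward ((A1+A2)*A3) and return A4 -> (-3*s^2 + 4*s)/(20*s^2 - 22*s - 8)
[4] reduce the parallel group [((A1+A2)*A3)/(1+((A1+A2)*A3)*A4)], A5, A6 -> (7*s^3 + 94*s^2 - 113*s - 44)/(20*s^3 + 38*s^2 - 74*s - 24)
Step 4 gives the overall T(s). Then T(0) = -44/(-24) = 11/6.

Hence the answer: 11/6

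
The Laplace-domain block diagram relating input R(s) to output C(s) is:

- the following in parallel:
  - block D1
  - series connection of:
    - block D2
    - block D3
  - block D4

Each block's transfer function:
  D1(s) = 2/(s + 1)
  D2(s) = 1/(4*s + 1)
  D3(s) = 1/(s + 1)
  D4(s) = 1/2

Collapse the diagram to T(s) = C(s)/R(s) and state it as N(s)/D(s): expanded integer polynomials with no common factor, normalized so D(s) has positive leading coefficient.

Answer: (4*s^2 + 21*s + 7)/(8*s^2 + 10*s + 2)

Working:
(1) multiply D2, D3 (series) gives 1/(4*s^2 + 5*s + 1)
(2) parallel reduction of D1, (D2*D3), D4 - this is the overall T(s), already in the required normalized form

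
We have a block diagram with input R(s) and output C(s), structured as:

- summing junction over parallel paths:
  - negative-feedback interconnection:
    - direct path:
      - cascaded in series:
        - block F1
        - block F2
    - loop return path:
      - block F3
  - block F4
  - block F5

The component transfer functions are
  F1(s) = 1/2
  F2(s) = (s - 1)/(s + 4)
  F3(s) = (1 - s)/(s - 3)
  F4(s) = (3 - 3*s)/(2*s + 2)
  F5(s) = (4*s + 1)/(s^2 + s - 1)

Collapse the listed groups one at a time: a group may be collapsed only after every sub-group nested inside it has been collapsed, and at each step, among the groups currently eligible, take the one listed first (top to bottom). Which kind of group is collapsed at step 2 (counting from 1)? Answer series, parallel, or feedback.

Step 1. combine F1, F2 in series
Step 2. apply the feedback formula to (F1*F2), F3
Step 3. reduce the parallel group [(F1*F2)/(1+(F1*F2)*F3)], F4, F5
So the answer for step 2 is feedback.

Answer: feedback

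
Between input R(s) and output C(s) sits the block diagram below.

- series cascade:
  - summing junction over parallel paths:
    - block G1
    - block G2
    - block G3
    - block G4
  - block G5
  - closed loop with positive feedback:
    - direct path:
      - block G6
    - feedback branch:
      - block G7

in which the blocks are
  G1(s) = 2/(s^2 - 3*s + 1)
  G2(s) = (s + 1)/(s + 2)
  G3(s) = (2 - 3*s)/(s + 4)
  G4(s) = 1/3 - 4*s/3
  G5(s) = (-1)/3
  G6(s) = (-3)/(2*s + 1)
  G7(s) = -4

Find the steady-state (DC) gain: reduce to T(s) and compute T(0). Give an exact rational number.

First reduce the diagram to T(s).

Step 1. parallel reduction of G1, G2, G3, G4 -> (-4*s^5 - 17*s^4 + 60*s^3 + 78*s^2 - 83*s + 80)/(3*s^4 + 9*s^3 - 27*s^2 - 54*s + 24)
Step 2. apply the feedback formula to G6, G7 -> (-3)/(2*s - 11)
Step 3. multiply (G1+G2+G3+G4), G5, [G6/(1-G6*G7)] (series) -> (-4*s^5 - 17*s^4 + 60*s^3 + 78*s^2 - 83*s + 80)/(6*s^5 - 15*s^4 - 153*s^3 + 189*s^2 + 642*s - 264)
The step-3 result is T(s). Setting s = 0: T(0) = 80/(-264) = -10/33.

Answer: -10/33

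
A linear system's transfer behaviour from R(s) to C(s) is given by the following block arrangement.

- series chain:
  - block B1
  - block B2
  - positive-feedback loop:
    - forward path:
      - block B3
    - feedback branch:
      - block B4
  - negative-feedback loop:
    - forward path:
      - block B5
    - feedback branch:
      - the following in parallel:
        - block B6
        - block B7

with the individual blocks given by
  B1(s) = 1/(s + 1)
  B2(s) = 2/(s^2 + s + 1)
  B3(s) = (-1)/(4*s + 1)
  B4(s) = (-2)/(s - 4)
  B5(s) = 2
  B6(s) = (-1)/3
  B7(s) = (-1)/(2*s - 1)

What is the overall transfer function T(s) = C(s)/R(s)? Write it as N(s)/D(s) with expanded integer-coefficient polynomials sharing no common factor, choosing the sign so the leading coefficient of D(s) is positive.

Step 1. close the feedback loop around B3, B4: (4 - s)/(4*s^2 - 15*s - 6)
Step 2. sum the parallel branches B6, B7: (-2*s - 2)/(6*s - 3)
Step 3. collapse the loop (B5 forward, (B6+B7) return): (12*s - 6)/(2*s - 7)
Step 4. multiply B1, B2, [B3/(1-B3*B4)], [B5/(1+B5*(B6+B7))] (series), which is the overall transfer function T(s) = C(s)/R(s) in lowest terms

Final answer: (-24*s^2 + 108*s - 48)/(8*s^6 - 42*s^5 - 7*s^4 + 120*s^3 + 212*s^2 + 177*s + 42)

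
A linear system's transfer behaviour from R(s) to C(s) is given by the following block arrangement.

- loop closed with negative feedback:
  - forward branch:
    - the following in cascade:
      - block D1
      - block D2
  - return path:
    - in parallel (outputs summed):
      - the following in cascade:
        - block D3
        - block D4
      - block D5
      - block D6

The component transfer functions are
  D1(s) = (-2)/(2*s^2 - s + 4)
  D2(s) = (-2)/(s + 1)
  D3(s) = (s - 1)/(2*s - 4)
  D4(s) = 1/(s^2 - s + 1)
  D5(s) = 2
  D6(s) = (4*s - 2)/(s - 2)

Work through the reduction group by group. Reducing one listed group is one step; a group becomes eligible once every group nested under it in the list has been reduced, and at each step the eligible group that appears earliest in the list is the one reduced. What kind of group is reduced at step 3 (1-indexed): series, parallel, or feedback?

The answer is parallel.

Reasoning:
(1) reduce the series chain D1, D2
(2) series reduction of D3, D4
(3) add (D3*D4), D5, D6 (parallel)
(4) apply the feedback formula to (D1*D2), ((D3*D4)+D5+D6)
The group at step 3 is a parallel group.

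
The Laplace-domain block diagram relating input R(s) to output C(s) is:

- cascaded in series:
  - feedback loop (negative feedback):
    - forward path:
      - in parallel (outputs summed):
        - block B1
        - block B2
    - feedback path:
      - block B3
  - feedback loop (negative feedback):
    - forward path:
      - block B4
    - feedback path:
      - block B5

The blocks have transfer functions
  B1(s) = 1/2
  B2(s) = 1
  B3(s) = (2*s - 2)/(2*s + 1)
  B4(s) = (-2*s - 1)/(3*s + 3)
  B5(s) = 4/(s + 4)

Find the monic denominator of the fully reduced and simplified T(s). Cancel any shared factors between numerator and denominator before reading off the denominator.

(1) sum the parallel branches B1, B2: 3/2
(2) collapse the loop ((B1+B2) forward, B3 return): (6*s + 3)/(10*s - 4)
(3) reduce the feedback loop with forward B4 and return B5: (-2*s^2 - 9*s - 4)/(3*s^2 + 7*s + 8)
(4) reduce the series chain [(B1+B2)/(1+(B1+B2)*B3)], [B4/(1+B4*B5)]: (-12*s^3 - 60*s^2 - 51*s - 12)/(30*s^3 + 58*s^2 + 52*s - 32)
Step 4 gives the fully reduced T(s), with no common factor left to cancel. The denominator's leading coefficient is 30, so divide each of its coefficients by 30 to get the monic form.

Hence the answer: s^3 + 29*s^2/15 + 26*s/15 - 16/15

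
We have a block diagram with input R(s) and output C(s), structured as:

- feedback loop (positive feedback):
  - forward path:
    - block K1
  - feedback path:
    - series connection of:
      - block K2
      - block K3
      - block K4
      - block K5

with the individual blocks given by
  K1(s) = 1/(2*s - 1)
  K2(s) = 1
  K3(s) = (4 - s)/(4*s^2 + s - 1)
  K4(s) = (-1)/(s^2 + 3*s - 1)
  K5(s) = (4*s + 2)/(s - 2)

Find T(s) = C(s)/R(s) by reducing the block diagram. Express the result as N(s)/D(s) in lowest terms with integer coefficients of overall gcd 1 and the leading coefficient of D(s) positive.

Answer: (4*s^5 + 5*s^4 - 28*s^3 + 9*s - 2)/(8*s^6 + 6*s^5 - 61*s^4 + 28*s^3 + 14*s^2 + s + 10)

Working:
[1] reduce the series chain K2, K3, K4, K5: (4*s^2 - 14*s - 8)/(4*s^5 + 5*s^4 - 28*s^3 + 9*s - 2)
[2] close the feedback loop around K1, (K2*K3*K4*K5), giving the overall T(s)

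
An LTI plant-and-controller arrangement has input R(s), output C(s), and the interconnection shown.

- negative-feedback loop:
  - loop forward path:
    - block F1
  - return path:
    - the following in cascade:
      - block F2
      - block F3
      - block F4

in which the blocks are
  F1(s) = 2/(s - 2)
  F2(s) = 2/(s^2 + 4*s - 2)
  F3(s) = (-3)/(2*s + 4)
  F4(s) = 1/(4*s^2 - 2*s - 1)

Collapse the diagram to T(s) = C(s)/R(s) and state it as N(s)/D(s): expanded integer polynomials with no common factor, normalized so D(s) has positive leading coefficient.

(1) combine F2, F3, F4 in series gives (-3)/(4*s^5 + 22*s^4 + 11*s^3 - 34*s^2 + 2*s + 4)
(2) feedback reduction of F1, (F2*F3*F4), which is the overall transfer function T(s) = C(s)/R(s) in lowest terms

Therefore the answer is (8*s^5 + 44*s^4 + 22*s^3 - 68*s^2 + 4*s + 8)/(4*s^6 + 14*s^5 - 33*s^4 - 56*s^3 + 70*s^2 - 14).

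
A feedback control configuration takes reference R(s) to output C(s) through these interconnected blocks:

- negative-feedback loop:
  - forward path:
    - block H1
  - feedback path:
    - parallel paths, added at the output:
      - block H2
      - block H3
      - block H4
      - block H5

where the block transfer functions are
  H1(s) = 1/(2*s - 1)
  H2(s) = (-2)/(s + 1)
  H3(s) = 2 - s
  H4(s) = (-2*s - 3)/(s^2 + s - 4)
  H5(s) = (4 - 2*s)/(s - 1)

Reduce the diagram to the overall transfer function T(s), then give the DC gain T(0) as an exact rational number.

Step 1: reduce the parallel group H2, H3, H4, H5 = (-s^5 - s^4 + 3*s^3 + 2*s^2 + 2*s - 13)/(s^4 + s^3 - 5*s^2 - s + 4)
Step 2: close the feedback loop around H1, (H2+H3+H4+H5) = (s^4 + s^3 - 5*s^2 - s + 4)/(s^5 - 8*s^3 + 5*s^2 + 11*s - 17)
Step 2 gives the overall T(s). Then T(0) = 4/(-17) = -4/17.

Therefore the answer is -4/17.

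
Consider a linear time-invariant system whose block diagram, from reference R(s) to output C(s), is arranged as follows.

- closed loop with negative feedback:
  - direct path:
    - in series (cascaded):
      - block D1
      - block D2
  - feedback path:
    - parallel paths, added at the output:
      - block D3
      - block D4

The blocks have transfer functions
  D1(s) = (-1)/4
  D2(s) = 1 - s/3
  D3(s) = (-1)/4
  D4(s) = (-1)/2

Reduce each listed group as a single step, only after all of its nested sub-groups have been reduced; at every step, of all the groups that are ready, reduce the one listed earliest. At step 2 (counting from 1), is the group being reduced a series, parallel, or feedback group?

The answer is parallel.

Reasoning:
Step 1: series reduction of D1, D2
Step 2: combine D3, D4 in parallel
Step 3: collapse the loop ((D1*D2) forward, (D3+D4) return)
So the answer for step 2 is parallel.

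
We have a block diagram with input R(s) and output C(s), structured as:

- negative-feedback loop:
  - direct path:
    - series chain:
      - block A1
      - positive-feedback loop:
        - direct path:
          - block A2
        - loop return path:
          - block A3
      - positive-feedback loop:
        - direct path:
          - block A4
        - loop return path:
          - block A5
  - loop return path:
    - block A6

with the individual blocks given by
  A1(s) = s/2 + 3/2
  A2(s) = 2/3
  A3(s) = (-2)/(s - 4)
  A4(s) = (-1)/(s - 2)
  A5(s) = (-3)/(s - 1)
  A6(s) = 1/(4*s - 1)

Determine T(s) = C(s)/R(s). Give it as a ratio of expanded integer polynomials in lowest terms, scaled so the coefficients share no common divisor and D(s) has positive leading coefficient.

Step 1 - reduce the feedback loop with forward A2 and return A3 = (2*s - 8)/(3*s - 8)
Step 2 - feedback reduction of A4, A5 = (1 - s)/(s^2 - 3*s - 1)
Step 3 - series reduction of A1, [A2/(1-A2*A3)], [A4/(1-A4*A5)] = (-s^3 + 2*s^2 + 11*s - 12)/(3*s^3 - 17*s^2 + 21*s + 8)
Step 4 - apply the feedback formula to (A1*[A2/(1-A2*A3)]*[A4/(1-A4*A5)]), A6 - this is the overall T(s), already in the required normalized form

Final answer: (-4*s^4 + 9*s^3 + 42*s^2 - 59*s + 12)/(12*s^4 - 72*s^3 + 103*s^2 + 22*s - 20)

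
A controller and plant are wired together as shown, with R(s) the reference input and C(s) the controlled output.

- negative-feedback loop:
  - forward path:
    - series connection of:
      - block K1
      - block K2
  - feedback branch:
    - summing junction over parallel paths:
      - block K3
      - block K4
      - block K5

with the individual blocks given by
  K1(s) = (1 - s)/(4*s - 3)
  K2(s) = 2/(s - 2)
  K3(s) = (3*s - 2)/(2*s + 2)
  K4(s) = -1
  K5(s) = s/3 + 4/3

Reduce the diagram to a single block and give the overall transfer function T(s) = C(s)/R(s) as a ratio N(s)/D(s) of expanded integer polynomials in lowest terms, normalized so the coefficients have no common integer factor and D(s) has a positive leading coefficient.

Answer: (3 - 3*s^2)/(5*s^3 - 16*s^2 + s + 7)

Working:
Step 1 - multiply K1, K2 (series) -> (2 - 2*s)/(4*s^2 - 11*s + 6)
Step 2 - combine K3, K4, K5 in parallel -> (2*s^2 + 13*s - 4)/(6*s + 6)
Step 3 - collapse the loop ((K1*K2) forward, (K3+K4+K5) return), giving the overall T(s)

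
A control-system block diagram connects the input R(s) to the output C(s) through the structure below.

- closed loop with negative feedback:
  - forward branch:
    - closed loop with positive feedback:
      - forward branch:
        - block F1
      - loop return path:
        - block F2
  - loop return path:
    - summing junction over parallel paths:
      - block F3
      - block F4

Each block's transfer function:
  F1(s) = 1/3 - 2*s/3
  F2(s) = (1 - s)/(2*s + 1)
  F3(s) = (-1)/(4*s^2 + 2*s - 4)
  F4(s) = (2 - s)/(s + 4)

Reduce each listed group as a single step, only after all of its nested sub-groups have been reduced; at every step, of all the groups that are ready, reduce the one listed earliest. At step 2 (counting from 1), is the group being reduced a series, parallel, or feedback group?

Step 1 - reduce the feedback loop with forward F1 and return F2
Step 2 - add F3, F4 (parallel)
Step 3 - collapse the loop ([F1/(1-F1*F2)] forward, (F3+F4) return)
Step 2: parallel.

Answer: parallel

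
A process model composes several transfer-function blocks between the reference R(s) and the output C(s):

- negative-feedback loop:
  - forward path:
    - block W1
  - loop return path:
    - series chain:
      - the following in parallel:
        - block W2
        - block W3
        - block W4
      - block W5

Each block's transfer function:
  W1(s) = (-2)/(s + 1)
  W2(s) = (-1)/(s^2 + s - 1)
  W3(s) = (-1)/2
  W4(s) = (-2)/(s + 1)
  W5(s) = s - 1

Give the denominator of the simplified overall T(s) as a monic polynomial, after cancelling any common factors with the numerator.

Step 1. parallel reduction of W2, W3, W4 -> (-s^3 - 6*s^2 - 6*s + 3)/(2*s^3 + 4*s^2 - 2)
Step 2. reduce the series chain (W2+W3+W4), W5 -> (-s^4 - 5*s^3 + 9*s - 3)/(2*s^3 + 4*s^2 - 2)
Step 3. reduce the feedback loop with forward W1 and return ((W2+W3+W4)*W5) -> (-s^3 - 2*s^2 + 1)/(s^4 + 4*s^3 + s^2 - 5*s + 1)
The result of step 3 is T(s) in lowest terms. Its denominator already has leading coefficient 1, so it is monic as it stands.

Final answer: s^4 + 4*s^3 + s^2 - 5*s + 1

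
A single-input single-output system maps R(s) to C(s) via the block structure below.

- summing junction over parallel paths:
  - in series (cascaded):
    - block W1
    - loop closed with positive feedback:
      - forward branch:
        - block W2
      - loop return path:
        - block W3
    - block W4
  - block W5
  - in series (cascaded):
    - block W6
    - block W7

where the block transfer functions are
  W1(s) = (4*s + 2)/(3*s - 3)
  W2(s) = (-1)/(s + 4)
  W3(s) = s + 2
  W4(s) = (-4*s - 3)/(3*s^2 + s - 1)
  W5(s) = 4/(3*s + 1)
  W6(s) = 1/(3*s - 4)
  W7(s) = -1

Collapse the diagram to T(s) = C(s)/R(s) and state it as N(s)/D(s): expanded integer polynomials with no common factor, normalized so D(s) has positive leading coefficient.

Step 1 - collapse the loop (W2 forward, W3 return), giving (-1)/(2*s + 6)
Step 2 - cascade W1, [W2/(1-W2*W3)], W4, giving (8*s^2 + 10*s + 3)/(9*s^4 + 21*s^3 - 24*s^2 - 15*s + 9)
Step 3 - reduce the series chain W6, W7, giving (-1)/(3*s - 4)
Step 4 - combine (W1*[W2/(1-W2*W3)]*W4), W5, (W6*W7) in parallel, giving the overall T(s)

Therefore the answer is (81*s^5 + 108*s^4 - 555*s^3 + 178*s^2 + 269*s - 165)/(81*s^6 + 108*s^5 - 441*s^4 - 3*s^3 + 312*s^2 - 21*s - 36).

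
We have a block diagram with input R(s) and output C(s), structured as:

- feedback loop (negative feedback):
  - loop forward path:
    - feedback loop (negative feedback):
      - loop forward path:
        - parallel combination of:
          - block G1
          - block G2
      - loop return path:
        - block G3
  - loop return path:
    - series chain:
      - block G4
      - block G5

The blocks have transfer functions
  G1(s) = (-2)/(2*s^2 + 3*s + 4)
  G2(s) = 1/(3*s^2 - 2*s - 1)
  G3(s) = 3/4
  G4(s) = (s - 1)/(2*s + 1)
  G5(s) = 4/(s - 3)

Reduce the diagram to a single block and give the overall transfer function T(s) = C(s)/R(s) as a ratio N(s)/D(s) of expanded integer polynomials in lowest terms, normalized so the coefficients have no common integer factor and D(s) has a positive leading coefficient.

Answer: (-32*s^4 + 136*s^3 - 44*s^2 - 204*s - 72)/(48*s^6 - 80*s^5 - 164*s^4 - 190*s^3 + 283*s^2 + 43*s - 102)

Working:
Step 1: parallel reduction of G1, G2; result (-4*s^2 + 7*s + 6)/(6*s^4 + 5*s^3 + 4*s^2 - 11*s - 4)
Step 2: reduce the feedback loop with forward (G1+G2) and return G3; result (-16*s^2 + 28*s + 24)/(24*s^4 + 20*s^3 + 4*s^2 - 23*s + 2)
Step 3: multiply G4, G5 (series); result (4*s - 4)/(2*s^2 - 5*s - 3)
Step 4: reduce the feedback loop with forward [(G1+G2)/(1+(G1+G2)*G3)] and return (G4*G5) - this is the overall T(s), already in the required normalized form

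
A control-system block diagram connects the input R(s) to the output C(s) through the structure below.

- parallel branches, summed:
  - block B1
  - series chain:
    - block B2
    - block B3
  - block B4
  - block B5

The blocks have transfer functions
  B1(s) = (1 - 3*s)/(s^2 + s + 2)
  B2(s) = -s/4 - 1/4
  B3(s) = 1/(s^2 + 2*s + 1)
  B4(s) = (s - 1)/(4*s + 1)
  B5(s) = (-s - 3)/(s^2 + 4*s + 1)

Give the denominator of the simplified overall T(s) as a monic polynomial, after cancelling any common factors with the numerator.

1. combine B2, B3 in series; result (-1)/(4*s + 4)
2. sum the parallel branches B1, (B2*B3), B4, B5; result (4*s^6 - 48*s^5 - 317*s^4 - 397*s^3 - 283*s^2 - 169*s - 30)/(16*s^6 + 100*s^5 + 216*s^4 + 304*s^3 + 240*s^2 + 76*s + 8)
T(s) is the step-2 result (common factors already cancelled). Leading coefficient of the denominator: 16. Divide through by 16 for the monic polynomial.

Answer: s^6 + 25*s^5/4 + 27*s^4/2 + 19*s^3 + 15*s^2 + 19*s/4 + 1/2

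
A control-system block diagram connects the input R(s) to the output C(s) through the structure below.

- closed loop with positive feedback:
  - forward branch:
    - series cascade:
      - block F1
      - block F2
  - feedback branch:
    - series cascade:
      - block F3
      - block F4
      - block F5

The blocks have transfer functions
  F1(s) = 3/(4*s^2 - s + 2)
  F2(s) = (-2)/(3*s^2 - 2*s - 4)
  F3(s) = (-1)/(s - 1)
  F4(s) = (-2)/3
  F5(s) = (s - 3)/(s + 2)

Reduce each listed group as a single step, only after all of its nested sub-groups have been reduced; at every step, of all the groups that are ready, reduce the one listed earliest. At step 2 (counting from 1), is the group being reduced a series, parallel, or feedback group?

The answer is series.

Reasoning:
Step 1: multiply F1, F2 (series)
Step 2: combine F3, F4, F5 in series
Step 3: feedback reduction of (F1*F2), (F3*F4*F5)
Step 2 collapses a series group.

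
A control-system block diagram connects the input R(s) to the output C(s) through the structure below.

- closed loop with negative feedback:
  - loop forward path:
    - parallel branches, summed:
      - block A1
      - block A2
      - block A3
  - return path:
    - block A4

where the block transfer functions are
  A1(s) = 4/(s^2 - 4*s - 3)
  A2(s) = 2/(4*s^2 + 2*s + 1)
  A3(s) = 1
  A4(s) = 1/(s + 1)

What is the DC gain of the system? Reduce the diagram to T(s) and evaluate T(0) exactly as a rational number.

1. add A1, A2, A3 (parallel) -> (4*s^4 - 14*s^3 - s^2 - 10*s - 5)/(4*s^4 - 14*s^3 - 19*s^2 - 10*s - 3)
2. feedback reduction of (A1+A2+A3), A4 -> (4*s^5 - 10*s^4 - 15*s^3 - 11*s^2 - 15*s - 5)/(4*s^5 - 6*s^4 - 47*s^3 - 30*s^2 - 23*s - 8)
Evaluating the step-2 result (the overall T(s)) at s = 0 gives T(0) = -5/(-8) = 5/8.

Therefore the answer is 5/8.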